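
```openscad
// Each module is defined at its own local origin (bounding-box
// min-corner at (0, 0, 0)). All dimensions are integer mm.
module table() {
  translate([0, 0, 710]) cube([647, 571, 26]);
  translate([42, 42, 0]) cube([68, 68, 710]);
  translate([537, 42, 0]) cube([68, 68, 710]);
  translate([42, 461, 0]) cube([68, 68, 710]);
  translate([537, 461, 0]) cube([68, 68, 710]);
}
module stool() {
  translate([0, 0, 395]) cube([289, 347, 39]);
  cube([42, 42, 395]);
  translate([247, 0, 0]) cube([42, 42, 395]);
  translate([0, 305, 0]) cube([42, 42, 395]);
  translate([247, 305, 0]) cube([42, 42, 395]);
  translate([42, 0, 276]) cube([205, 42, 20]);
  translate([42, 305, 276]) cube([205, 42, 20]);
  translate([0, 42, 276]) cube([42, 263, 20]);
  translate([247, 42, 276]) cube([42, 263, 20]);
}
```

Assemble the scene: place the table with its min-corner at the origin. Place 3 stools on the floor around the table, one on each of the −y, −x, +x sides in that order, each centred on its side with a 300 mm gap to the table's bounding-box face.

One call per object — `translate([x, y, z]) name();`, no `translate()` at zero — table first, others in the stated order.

table();
translate([179, -647, 0]) stool();
translate([-589, 112, 0]) stool();
translate([947, 112, 0]) stool();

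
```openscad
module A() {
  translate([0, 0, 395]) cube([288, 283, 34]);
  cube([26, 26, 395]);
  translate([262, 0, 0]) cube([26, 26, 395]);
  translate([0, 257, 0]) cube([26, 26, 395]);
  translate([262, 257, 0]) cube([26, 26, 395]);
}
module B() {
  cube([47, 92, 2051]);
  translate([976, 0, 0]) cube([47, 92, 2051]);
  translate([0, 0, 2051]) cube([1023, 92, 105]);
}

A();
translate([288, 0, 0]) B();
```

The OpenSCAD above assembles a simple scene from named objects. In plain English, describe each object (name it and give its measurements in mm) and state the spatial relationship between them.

A is a simple wooden stool: a rectangular seat 288 mm (x) by 283 mm (y), 34 mm thick, top face at z = 429 mm, on four square legs, each 26×26 mm in cross-section. The legs rest on z = 0, each flush with a corner of the seat.

B is a door frame. The clear opening is 929 mm wide and 2051 mm high. Two 47 mm wide jambs, 92 mm deep, stand either side of the opening from the floor to the top of the opening. A 105 mm thick head sits across the top of both jambs, spanning the full outside width of the frame.

The door frame is against the stool's +x side, with their −y faces flush.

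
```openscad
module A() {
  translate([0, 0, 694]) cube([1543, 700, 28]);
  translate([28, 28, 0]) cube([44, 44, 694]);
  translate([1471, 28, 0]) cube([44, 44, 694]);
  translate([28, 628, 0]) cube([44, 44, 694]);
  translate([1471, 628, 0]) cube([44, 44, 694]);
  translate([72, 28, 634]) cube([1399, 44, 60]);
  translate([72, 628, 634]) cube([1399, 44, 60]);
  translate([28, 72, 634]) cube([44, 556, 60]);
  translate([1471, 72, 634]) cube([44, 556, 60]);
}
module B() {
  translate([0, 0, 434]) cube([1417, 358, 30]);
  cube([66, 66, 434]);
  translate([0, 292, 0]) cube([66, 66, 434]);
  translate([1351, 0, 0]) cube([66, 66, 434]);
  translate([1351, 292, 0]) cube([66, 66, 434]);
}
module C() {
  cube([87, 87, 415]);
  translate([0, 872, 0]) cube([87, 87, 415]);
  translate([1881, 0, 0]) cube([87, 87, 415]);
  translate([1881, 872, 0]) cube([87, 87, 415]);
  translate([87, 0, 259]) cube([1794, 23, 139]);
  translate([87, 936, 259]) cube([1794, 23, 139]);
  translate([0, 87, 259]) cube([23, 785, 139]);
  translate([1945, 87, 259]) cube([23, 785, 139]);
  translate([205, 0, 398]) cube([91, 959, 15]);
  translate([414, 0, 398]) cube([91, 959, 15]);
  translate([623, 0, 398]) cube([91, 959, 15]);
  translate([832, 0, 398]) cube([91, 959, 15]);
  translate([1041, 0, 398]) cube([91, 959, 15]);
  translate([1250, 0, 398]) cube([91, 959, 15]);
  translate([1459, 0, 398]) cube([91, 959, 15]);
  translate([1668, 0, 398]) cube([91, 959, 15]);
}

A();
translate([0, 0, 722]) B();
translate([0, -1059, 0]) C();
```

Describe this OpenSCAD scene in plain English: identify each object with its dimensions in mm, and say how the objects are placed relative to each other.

A is a table with a 1543×700 mm rectangular top, 28 mm thick, top surface at z = 722 mm, supported by four 44×44 mm square legs, each inset 28 mm from the nearest pair of top edges, running from the floor. Four apron rails, 44 mm thick and 60 mm tall, run between adjacent legs with their top edges flush with the underside of the top and their outer faces flush with the legs' outer faces.

B is a bench: a 1417×358 mm seat slab, 30 mm thick, top at z = 464 mm, on four 66×66 mm square legs flush with the seat corners and standing on z = 0.

C is a bed frame 1968 mm long (x) by 959 mm wide (y). Four 87×87 mm corner posts, 415 mm tall, at the corners of the footprint. Four rails of 23 mm thickness and 139 mm height run between adjacent posts with their undersides at z = 259 mm, their outer faces flush with the outside of the frame (the two x-running rails run between the posts' inner faces; the two y-running rails run between the posts' inner faces). 8 slats, each 91 mm wide (x) and 15 mm thick, lie across the top of the two x-running rails, running the full 959 mm width of the frame in y; the slats are evenly spaced along x between the inner faces of the end posts with equal gaps (rounded down to the nearest mm) at the −x end and between each pair — any rounding remainder accumulates at the +x end.

The bench is on top of the table. The bed frame is on the floor beside the table on its −y side.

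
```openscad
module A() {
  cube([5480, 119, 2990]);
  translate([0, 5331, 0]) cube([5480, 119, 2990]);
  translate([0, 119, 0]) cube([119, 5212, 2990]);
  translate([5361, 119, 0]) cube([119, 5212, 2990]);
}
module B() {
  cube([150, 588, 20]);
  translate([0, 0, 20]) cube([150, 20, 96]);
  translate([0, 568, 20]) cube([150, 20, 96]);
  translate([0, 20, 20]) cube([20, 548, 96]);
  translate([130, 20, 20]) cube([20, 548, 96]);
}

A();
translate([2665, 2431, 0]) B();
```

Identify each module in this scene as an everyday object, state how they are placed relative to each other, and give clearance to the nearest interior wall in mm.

Clearances: x = 2546, y = 2312; minimum 2312 mm.

A is a house frame. B is an open box. The open box sits inside the house frame, centred. The clearance to the nearest interior wall is 2312 mm.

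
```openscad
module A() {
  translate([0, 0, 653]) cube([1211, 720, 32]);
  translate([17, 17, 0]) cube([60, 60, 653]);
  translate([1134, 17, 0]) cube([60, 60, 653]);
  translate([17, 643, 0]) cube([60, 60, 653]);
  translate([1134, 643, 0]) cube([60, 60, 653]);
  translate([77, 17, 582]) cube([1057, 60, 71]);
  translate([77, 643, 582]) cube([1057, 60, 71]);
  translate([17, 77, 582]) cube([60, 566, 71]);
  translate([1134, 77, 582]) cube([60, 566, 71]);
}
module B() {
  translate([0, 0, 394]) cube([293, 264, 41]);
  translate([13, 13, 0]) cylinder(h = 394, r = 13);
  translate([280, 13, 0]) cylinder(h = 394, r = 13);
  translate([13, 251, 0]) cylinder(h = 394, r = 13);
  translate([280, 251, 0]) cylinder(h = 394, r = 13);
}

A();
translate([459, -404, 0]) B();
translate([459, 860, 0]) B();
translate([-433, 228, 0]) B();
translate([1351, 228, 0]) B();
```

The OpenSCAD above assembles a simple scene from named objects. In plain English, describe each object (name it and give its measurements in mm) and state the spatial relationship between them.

A is a rectangular dining table. The top is 1211×720×32 mm with its upper surface at z = 685 mm. It stands on four 60×60 mm square legs, each inset 17 mm from the nearest pair of top edges, running from the floor to the underside of the top. Four apron rails, 60 mm thick and 71 mm tall, run between adjacent legs with their top edges flush with the underside of the top and their outer faces flush with the legs' outer faces.

B is a four-legged stool. The seat is 293×264 mm, 41 mm thick, top at z = 435 mm. It stands on four round legs, each 26 mm in diameter, from z = 0 to the seat underside, each leg's axis is inset half a diameter from the nearest pair of seat edges (so the leg's bounding box is flush with the corner).

Four stools sit around the table at the −y, +y, −x, +x sides.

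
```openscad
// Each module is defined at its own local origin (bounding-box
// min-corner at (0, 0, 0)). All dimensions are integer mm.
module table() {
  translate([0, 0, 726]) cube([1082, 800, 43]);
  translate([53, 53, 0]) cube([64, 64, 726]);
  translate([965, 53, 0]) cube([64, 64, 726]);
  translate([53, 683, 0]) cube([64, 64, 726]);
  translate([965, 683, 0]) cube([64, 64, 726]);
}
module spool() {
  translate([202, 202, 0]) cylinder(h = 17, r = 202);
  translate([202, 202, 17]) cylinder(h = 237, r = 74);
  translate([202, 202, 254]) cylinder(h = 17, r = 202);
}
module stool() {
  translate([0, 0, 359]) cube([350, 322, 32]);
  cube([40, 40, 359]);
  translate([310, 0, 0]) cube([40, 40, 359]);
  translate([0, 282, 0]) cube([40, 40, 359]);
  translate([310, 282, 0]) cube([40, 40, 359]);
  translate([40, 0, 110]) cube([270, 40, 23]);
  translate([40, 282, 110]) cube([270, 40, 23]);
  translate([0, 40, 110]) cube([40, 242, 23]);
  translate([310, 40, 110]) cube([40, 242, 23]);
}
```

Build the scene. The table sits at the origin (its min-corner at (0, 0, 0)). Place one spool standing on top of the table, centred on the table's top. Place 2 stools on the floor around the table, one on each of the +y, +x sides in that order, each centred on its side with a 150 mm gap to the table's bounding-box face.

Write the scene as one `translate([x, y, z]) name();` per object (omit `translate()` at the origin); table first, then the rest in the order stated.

table();
translate([339, 198, 769]) spool();
translate([366, 950, 0]) stool();
translate([1232, 239, 0]) stool();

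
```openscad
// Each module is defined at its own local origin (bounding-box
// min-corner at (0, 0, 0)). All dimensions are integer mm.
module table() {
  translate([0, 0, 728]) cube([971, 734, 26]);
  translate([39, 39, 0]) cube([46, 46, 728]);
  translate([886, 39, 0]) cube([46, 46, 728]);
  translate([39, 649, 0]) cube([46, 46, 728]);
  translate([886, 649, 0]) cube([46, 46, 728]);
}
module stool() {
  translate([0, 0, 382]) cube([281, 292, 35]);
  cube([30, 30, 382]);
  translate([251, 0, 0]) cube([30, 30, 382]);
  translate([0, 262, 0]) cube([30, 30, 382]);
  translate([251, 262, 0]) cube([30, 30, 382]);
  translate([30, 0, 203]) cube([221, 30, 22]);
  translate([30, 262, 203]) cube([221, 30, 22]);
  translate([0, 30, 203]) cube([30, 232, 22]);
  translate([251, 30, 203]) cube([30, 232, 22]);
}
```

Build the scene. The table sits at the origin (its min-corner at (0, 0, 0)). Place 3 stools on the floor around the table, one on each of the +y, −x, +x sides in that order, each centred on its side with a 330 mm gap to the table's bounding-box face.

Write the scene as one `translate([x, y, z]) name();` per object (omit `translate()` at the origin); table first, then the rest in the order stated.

table();
translate([345, 1064, 0]) stool();
translate([-611, 221, 0]) stool();
translate([1301, 221, 0]) stool();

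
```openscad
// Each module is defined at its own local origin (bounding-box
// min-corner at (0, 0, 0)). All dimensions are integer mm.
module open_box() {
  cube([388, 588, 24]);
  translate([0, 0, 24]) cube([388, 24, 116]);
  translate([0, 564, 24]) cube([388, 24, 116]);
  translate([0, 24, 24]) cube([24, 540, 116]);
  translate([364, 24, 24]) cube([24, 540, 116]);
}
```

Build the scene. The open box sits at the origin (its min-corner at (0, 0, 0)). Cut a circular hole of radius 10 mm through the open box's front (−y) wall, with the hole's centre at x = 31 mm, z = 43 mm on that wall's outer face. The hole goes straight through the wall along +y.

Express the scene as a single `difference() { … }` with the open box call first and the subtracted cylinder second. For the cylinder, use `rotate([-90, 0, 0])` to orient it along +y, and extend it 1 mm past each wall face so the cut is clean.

difference() {
  open_box();
  translate([31, -1, 43]) rotate([-90, 0, 0]) cylinder(h = 26, r = 10);
}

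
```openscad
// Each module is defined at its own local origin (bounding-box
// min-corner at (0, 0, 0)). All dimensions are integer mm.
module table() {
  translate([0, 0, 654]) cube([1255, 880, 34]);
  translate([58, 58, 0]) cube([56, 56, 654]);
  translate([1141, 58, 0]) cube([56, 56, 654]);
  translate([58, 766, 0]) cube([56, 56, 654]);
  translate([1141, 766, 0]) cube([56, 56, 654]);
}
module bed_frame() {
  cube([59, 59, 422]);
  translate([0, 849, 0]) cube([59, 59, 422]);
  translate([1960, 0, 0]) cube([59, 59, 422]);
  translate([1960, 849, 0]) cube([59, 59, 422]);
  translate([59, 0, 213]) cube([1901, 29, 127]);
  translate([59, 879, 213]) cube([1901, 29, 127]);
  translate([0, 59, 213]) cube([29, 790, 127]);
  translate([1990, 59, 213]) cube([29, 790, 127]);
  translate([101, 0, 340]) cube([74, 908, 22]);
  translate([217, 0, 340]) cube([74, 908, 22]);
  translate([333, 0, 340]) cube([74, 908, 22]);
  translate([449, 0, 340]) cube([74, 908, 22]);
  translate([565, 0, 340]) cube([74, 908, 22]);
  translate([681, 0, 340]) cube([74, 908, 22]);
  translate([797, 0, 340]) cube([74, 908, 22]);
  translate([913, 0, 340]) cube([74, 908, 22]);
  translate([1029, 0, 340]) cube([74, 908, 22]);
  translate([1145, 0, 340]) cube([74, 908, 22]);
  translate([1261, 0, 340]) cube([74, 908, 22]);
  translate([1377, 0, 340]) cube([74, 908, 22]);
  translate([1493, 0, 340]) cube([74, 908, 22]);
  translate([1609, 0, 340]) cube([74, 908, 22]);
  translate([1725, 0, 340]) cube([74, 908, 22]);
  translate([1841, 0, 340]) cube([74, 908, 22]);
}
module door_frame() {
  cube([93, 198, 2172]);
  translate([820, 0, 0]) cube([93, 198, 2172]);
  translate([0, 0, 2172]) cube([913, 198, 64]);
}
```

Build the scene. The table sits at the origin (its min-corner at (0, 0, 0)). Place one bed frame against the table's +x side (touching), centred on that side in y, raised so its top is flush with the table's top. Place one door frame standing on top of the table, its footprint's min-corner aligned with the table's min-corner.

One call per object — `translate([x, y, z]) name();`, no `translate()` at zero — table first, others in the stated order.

table();
translate([1255, -14, 266]) bed_frame();
translate([0, 0, 688]) door_frame();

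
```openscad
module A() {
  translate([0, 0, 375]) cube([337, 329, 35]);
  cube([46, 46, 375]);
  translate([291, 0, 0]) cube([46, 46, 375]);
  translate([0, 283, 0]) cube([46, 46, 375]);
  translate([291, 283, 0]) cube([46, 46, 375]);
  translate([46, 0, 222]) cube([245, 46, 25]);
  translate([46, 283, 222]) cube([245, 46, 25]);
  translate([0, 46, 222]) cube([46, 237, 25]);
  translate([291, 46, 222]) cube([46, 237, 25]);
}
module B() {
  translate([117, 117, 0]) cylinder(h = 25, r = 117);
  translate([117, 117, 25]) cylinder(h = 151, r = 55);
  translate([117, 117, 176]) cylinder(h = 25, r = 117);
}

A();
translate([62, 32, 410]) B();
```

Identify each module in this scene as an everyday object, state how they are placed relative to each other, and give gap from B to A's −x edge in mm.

A is a stool. B is a spool. The spool is on top of the stool. The gap from the spool to the stool's −x edge is 62 mm.

The spool's min-x is at 62; the stool's min-x is 0; gap = 62 mm.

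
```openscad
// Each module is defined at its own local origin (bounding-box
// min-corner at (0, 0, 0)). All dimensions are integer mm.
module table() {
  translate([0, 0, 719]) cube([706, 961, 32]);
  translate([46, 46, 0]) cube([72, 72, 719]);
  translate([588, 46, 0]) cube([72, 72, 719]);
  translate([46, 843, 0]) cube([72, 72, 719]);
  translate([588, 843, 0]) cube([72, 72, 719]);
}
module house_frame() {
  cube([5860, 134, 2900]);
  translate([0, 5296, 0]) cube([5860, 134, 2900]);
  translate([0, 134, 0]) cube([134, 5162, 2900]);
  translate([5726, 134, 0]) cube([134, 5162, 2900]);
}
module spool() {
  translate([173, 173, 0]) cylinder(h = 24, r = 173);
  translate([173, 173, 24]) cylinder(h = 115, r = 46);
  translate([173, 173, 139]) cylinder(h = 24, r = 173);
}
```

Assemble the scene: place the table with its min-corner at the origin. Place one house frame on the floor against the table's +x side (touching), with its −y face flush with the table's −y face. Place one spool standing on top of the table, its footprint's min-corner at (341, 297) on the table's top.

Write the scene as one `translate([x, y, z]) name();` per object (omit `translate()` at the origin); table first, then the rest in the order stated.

table();
translate([706, 0, 0]) house_frame();
translate([341, 297, 751]) spool();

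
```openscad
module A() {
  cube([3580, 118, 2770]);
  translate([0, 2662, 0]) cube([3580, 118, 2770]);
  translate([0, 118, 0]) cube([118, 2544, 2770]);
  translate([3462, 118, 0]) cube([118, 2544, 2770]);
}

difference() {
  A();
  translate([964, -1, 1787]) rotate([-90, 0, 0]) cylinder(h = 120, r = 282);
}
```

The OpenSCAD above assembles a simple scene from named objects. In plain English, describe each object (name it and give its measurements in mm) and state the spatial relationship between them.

A is a box-shaped house frame (walls only): outside footprint 3580×2780 mm, wall height 2770 mm, wall thickness 118 mm. The two y-facing walls run the full x-width; the two x-facing walls fit between the inner faces of the y-facing walls.

The house frame has a circular hole of radius 282 mm through its front wall, centred at (x = 964, z = 1787).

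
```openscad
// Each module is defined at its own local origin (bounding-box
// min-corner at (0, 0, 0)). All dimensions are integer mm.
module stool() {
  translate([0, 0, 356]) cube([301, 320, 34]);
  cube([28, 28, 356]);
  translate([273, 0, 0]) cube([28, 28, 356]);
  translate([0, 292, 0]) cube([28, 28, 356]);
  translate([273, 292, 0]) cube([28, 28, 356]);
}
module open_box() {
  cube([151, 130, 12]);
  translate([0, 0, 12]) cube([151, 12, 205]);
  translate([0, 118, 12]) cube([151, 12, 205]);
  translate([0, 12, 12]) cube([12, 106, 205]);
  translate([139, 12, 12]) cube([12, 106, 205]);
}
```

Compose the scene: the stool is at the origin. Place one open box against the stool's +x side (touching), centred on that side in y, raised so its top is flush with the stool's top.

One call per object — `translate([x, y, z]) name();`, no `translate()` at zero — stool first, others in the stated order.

stool();
translate([301, 95, 173]) open_box();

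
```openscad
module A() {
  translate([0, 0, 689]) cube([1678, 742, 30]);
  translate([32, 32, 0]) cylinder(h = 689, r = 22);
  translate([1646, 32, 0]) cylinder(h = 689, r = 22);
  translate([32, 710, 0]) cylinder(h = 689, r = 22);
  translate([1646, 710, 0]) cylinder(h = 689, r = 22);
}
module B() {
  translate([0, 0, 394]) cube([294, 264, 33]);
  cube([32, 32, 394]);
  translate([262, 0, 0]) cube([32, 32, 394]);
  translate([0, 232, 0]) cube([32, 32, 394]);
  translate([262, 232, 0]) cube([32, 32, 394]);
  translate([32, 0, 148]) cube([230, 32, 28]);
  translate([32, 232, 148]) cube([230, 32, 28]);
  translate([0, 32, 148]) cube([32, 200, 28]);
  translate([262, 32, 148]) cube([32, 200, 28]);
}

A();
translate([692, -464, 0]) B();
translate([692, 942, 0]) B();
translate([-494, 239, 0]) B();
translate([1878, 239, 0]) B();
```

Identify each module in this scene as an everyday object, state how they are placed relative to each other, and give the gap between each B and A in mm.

A is a table. B is a stool. Four stools sit around the table at the −y, +y, −x, +x sides. The gap between each stool and the table is 200 mm.

Each stool's nearest face is 200 mm from the table's bounding box.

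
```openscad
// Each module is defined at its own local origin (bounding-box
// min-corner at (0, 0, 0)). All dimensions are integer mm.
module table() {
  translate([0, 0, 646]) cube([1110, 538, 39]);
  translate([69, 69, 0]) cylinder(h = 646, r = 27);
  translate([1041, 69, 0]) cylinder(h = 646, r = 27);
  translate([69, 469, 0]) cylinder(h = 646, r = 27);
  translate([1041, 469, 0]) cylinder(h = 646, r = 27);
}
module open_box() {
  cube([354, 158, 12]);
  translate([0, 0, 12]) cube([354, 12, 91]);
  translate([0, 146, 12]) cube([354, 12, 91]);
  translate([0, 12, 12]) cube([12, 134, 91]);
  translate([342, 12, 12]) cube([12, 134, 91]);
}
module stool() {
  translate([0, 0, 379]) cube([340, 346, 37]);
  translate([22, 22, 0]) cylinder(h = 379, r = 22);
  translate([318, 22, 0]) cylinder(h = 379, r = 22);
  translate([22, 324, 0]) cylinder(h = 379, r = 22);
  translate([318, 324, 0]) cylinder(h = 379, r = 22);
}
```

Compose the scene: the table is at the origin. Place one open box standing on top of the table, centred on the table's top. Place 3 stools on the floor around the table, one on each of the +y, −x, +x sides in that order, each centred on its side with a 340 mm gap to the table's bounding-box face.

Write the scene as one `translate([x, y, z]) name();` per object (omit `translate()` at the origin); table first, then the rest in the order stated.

table();
translate([378, 190, 685]) open_box();
translate([385, 878, 0]) stool();
translate([-680, 96, 0]) stool();
translate([1450, 96, 0]) stool();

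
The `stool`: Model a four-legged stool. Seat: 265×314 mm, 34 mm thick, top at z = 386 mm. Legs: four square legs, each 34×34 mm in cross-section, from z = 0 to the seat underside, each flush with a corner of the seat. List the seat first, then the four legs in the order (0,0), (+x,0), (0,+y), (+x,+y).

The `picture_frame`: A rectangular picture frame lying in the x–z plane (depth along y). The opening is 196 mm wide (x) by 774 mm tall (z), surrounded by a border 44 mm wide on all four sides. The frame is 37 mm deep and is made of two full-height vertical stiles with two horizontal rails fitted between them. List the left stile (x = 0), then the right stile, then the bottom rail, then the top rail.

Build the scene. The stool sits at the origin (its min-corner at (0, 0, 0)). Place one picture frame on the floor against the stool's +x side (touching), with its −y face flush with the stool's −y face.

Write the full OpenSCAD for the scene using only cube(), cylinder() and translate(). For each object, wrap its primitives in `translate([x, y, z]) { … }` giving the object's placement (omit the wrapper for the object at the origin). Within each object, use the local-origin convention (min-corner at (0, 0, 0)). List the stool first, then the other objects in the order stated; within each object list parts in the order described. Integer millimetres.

translate([0, 0, 352]) cube([265, 314, 34]);
cube([34, 34, 352]);
translate([231, 0, 0]) cube([34, 34, 352]);
translate([0, 280, 0]) cube([34, 34, 352]);
translate([231, 280, 0]) cube([34, 34, 352]);
translate([265, 0, 0]) {
  cube([44, 37, 862]);
  translate([240, 0, 0]) cube([44, 37, 862]);
  translate([44, 0, 0]) cube([196, 37, 44]);
  translate([44, 0, 818]) cube([196, 37, 44]);
}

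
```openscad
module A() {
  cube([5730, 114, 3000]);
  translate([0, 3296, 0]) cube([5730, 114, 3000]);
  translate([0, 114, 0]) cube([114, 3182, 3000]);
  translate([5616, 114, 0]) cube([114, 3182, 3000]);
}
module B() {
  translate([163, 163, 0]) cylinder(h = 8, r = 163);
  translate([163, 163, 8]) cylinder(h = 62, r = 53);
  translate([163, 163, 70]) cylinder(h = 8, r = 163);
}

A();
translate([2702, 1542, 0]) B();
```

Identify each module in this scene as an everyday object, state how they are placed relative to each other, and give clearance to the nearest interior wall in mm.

Clearances: x = 2588, y = 1428; minimum 1428 mm.

A is a house frame. B is a spool. The spool sits inside the house frame, centred. The clearance to the nearest interior wall is 1428 mm.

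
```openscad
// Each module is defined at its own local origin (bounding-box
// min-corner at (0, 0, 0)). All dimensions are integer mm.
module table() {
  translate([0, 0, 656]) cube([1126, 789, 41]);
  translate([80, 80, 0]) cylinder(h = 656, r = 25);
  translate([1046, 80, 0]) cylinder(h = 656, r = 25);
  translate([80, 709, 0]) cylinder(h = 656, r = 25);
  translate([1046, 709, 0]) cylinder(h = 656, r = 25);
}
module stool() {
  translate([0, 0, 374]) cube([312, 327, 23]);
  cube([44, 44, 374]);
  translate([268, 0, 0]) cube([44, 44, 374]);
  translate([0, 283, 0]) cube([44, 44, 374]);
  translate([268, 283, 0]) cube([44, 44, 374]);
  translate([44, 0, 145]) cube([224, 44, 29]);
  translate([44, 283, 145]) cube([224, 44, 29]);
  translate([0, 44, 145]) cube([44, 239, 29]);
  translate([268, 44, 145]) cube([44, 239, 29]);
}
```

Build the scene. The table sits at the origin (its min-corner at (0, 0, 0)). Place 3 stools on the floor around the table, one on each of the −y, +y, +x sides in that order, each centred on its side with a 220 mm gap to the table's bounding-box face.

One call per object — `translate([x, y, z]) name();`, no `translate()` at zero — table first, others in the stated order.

table();
translate([407, -547, 0]) stool();
translate([407, 1009, 0]) stool();
translate([1346, 231, 0]) stool();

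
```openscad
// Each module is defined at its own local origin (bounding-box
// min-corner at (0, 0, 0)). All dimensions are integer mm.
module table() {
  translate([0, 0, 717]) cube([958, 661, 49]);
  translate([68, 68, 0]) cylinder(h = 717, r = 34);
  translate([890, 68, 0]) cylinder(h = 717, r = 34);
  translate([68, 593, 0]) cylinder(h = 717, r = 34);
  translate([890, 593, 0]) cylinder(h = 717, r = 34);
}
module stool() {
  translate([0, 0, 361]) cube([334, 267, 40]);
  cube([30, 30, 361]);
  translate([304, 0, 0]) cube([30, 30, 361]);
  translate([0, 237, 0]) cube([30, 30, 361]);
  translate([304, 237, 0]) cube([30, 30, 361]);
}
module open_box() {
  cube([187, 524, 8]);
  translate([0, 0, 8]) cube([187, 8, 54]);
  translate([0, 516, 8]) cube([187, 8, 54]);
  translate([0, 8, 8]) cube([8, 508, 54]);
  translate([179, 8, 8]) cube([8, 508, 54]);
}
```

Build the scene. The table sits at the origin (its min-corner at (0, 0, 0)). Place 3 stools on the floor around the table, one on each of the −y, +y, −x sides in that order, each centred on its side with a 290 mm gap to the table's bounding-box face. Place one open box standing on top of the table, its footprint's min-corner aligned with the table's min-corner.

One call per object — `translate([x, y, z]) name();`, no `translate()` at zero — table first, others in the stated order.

table();
translate([312, -557, 0]) stool();
translate([312, 951, 0]) stool();
translate([-624, 197, 0]) stool();
translate([0, 0, 766]) open_box();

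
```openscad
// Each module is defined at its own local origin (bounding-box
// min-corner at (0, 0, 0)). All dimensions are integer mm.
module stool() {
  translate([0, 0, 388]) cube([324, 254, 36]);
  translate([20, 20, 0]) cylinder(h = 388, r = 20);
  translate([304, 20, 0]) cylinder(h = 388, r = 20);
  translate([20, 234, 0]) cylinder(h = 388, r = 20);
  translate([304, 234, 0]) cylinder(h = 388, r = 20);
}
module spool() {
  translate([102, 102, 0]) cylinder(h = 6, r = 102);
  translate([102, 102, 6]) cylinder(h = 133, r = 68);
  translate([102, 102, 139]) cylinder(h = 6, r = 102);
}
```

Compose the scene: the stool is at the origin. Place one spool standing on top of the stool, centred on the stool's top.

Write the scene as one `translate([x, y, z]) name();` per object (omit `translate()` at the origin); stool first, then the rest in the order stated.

stool();
translate([60, 25, 424]) spool();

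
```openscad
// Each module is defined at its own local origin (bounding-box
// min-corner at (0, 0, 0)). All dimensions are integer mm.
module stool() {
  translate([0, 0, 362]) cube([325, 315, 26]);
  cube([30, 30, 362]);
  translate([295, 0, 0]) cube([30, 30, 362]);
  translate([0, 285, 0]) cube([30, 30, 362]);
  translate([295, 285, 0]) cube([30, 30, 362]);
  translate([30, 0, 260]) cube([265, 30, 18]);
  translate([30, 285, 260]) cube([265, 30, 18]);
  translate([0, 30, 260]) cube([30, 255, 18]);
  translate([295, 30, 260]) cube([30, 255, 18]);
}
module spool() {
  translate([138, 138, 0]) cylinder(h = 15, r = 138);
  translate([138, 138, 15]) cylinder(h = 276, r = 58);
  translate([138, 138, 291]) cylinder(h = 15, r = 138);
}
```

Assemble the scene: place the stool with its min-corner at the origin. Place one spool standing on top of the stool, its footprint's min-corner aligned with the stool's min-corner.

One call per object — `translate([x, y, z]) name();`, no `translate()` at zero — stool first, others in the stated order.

stool();
translate([0, 0, 388]) spool();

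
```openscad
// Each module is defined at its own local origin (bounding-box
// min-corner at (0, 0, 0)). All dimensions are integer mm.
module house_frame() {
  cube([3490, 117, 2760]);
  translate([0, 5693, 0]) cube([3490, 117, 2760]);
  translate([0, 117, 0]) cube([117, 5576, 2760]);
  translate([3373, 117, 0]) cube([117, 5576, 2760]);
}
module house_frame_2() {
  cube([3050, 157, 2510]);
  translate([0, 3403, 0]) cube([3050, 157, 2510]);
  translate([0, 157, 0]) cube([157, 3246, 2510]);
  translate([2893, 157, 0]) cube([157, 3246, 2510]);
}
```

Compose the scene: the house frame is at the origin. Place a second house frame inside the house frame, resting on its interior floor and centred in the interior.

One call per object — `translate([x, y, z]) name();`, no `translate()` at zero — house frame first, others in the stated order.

house_frame();
translate([220, 1125, 0]) house_frame_2();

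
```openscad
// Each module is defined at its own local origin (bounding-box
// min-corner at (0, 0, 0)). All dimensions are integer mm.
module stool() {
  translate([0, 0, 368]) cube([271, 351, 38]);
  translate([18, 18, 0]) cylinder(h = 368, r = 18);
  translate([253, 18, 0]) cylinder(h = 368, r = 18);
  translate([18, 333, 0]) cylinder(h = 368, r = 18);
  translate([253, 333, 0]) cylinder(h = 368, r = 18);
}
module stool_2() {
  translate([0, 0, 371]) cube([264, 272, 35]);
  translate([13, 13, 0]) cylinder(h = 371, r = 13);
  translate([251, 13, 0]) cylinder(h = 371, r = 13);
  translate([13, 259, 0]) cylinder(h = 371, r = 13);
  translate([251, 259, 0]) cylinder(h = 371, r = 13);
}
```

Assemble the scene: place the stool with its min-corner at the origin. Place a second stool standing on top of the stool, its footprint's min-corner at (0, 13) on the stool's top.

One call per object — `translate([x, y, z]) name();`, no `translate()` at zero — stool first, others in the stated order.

stool();
translate([0, 13, 406]) stool_2();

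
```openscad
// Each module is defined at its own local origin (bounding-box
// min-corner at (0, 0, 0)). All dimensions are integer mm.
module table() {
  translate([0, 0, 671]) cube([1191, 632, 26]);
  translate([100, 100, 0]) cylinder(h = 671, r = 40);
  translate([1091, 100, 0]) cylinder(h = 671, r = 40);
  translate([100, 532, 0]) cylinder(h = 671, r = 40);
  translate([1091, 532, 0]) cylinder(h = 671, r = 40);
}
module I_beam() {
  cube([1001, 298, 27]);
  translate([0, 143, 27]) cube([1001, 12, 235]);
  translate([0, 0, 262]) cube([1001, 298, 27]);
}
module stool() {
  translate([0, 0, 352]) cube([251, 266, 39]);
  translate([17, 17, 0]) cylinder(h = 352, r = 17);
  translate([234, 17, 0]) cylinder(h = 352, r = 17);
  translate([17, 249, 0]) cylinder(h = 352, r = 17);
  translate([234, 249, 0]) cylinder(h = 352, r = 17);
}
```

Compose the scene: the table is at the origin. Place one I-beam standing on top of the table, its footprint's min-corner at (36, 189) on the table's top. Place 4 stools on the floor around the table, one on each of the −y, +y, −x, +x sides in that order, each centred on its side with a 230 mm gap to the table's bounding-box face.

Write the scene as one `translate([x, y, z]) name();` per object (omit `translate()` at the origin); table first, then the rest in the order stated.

table();
translate([36, 189, 697]) I_beam();
translate([470, -496, 0]) stool();
translate([470, 862, 0]) stool();
translate([-481, 183, 0]) stool();
translate([1421, 183, 0]) stool();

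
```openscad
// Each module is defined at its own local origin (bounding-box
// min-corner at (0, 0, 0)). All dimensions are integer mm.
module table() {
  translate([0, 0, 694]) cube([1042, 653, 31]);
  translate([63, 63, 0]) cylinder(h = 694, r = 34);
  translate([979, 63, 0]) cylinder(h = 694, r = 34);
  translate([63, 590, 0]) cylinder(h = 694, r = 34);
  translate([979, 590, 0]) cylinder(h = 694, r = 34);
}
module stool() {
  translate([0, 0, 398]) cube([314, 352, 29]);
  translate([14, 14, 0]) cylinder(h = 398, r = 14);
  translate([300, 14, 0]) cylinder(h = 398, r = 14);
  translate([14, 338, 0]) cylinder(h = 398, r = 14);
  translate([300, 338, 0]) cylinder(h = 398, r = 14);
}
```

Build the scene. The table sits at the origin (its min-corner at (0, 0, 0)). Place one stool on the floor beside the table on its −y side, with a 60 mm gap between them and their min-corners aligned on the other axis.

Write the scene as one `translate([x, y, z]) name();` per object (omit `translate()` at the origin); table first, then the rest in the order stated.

table();
translate([0, -412, 0]) stool();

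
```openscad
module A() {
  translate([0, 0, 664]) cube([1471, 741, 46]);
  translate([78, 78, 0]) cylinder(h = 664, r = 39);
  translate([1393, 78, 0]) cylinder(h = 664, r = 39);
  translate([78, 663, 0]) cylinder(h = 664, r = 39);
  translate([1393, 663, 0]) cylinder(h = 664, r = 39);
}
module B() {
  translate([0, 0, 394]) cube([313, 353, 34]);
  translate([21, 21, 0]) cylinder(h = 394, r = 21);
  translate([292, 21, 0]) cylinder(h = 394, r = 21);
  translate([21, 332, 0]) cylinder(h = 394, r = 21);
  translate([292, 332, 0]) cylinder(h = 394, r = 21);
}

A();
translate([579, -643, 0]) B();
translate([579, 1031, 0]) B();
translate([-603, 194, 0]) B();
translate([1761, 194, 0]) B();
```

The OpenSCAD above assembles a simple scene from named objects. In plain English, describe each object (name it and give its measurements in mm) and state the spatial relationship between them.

A is a table with a 1471×741 mm rectangular top, 46 mm thick, top surface at z = 710 mm, supported by four round legs of 78 mm diameter, each leg's bounding box inset 39 mm from the nearest pair of top edges, running from the floor.

B is a simple wooden stool: a rectangular seat 313 mm (x) by 353 mm (y), 34 mm thick, top face at z = 428 mm, on four round legs, each 42 mm in diameter. The legs rest on z = 0, each leg's axis is inset half a diameter from the nearest pair of seat edges (so the leg's bounding box is flush with the corner).

Four stools sit around the table at the −y, +y, −x, +x sides.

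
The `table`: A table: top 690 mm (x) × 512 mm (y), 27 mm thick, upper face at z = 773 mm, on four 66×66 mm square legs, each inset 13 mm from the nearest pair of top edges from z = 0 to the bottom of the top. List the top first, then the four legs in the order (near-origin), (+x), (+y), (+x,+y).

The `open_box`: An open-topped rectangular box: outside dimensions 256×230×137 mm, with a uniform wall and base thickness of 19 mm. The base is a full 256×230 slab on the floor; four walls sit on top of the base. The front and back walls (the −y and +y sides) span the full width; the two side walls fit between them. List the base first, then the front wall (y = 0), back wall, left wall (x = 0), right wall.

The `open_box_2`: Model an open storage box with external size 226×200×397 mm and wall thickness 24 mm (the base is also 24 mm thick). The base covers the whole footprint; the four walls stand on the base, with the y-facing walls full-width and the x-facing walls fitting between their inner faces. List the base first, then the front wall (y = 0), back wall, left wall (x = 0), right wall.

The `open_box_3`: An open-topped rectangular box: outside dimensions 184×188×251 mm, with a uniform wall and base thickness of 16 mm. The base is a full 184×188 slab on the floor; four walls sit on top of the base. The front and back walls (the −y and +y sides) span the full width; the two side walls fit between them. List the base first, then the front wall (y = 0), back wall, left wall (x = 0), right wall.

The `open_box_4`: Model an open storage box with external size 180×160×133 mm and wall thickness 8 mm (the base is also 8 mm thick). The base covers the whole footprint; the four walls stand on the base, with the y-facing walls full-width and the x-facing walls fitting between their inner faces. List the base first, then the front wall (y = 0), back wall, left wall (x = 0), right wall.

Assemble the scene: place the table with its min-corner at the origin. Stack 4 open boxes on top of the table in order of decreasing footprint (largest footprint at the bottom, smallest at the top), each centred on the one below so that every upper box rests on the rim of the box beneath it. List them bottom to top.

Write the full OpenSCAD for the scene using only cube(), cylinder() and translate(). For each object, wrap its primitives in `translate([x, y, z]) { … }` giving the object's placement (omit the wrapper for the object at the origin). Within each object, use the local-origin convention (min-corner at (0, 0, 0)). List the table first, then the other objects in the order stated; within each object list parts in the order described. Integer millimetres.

translate([0, 0, 746]) cube([690, 512, 27]);
translate([13, 13, 0]) cube([66, 66, 746]);
translate([611, 13, 0]) cube([66, 66, 746]);
translate([13, 433, 0]) cube([66, 66, 746]);
translate([611, 433, 0]) cube([66, 66, 746]);
translate([217, 141, 773]) {
  cube([256, 230, 19]);
  translate([0, 0, 19]) cube([256, 19, 118]);
  translate([0, 211, 19]) cube([256, 19, 118]);
  translate([0, 19, 19]) cube([19, 192, 118]);
  translate([237, 19, 19]) cube([19, 192, 118]);
}
translate([232, 156, 910]) {
  cube([226, 200, 24]);
  translate([0, 0, 24]) cube([226, 24, 373]);
  translate([0, 176, 24]) cube([226, 24, 373]);
  translate([0, 24, 24]) cube([24, 152, 373]);
  translate([202, 24, 24]) cube([24, 152, 373]);
}
translate([253, 162, 1307]) {
  cube([184, 188, 16]);
  translate([0, 0, 16]) cube([184, 16, 235]);
  translate([0, 172, 16]) cube([184, 16, 235]);
  translate([0, 16, 16]) cube([16, 156, 235]);
  translate([168, 16, 16]) cube([16, 156, 235]);
}
translate([255, 176, 1558]) {
  cube([180, 160, 8]);
  translate([0, 0, 8]) cube([180, 8, 125]);
  translate([0, 152, 8]) cube([180, 8, 125]);
  translate([0, 8, 8]) cube([8, 144, 125]);
  translate([172, 8, 8]) cube([8, 144, 125]);
}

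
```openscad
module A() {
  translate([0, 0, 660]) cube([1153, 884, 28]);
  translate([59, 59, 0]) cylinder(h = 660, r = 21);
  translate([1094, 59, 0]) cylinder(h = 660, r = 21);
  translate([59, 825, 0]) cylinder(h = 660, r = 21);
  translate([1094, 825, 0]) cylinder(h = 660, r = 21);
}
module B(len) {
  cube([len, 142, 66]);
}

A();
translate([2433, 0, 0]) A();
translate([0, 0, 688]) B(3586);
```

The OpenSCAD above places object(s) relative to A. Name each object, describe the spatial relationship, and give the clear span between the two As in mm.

A is a table. B is a beam. A beam spans the tops of two tables. The clear span between the two tables is 1280 mm.

Second table starts at x = 2433; first ends at x = 1153; clear span = 2433 − 1153 = 1280 mm.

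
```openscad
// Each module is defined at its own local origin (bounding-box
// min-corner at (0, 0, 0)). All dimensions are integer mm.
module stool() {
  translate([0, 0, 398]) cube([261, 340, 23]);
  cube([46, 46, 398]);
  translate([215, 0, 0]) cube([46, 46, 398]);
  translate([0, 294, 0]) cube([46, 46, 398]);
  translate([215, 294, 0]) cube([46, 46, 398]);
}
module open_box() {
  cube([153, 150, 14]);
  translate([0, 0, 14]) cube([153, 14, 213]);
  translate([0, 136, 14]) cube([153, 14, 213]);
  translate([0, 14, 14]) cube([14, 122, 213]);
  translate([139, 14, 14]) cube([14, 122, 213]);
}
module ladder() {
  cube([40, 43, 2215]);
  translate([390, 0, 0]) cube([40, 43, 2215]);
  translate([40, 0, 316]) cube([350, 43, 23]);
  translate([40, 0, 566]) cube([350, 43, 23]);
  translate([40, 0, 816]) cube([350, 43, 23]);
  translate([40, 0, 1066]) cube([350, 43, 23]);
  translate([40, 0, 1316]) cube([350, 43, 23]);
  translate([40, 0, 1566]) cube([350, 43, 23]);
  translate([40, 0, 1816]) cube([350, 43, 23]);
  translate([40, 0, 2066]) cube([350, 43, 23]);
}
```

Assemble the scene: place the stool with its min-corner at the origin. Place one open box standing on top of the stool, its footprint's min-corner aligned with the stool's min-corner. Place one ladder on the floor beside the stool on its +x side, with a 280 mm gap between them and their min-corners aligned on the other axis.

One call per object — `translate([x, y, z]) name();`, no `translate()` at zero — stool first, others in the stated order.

stool();
translate([0, 0, 421]) open_box();
translate([541, 0, 0]) ladder();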